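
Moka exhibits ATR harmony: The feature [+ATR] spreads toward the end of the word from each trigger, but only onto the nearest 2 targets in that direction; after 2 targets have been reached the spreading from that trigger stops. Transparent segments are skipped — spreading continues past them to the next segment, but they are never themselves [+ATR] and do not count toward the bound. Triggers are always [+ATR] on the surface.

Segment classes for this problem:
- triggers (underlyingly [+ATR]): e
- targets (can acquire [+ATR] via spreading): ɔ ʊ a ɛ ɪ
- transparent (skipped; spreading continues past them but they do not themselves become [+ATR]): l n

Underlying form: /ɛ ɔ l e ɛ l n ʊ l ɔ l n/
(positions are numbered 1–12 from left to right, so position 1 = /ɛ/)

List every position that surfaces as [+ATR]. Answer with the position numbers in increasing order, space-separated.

4 5 8

From /e/ at 4 rightward: 5 /ɛ/ → [+ATR]; 6 /l/ transparent; 7 /n/ transparent; 8 /ʊ/ → [+ATR]; bound reached.
Targets with no active source: positions 1 2 10 stay [-ATR].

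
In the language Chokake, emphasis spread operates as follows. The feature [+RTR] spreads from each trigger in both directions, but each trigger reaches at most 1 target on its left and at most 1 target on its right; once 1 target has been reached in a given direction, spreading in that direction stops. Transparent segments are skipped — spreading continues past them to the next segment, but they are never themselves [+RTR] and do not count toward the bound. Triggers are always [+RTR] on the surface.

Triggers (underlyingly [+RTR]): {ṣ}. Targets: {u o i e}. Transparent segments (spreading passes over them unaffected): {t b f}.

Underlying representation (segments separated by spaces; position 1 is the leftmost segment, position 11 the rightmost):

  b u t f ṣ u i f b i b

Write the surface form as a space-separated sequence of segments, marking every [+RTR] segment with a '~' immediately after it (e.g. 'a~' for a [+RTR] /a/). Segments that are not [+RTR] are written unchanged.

b u~ t f ṣ~ u~ i f b i b

From /ṣ/ at 5 rightward: 6 /u/ → [+RTR]; bound reached.
From /ṣ/ at 5 leftward: 4 /f/ transparent; 3 /t/ transparent; 2 /u/ → [+RTR]; bound reached.
Targets with no active source: positions 7 10 stay [-emphatic].
[+RTR] positions on the surface: 2 5 6.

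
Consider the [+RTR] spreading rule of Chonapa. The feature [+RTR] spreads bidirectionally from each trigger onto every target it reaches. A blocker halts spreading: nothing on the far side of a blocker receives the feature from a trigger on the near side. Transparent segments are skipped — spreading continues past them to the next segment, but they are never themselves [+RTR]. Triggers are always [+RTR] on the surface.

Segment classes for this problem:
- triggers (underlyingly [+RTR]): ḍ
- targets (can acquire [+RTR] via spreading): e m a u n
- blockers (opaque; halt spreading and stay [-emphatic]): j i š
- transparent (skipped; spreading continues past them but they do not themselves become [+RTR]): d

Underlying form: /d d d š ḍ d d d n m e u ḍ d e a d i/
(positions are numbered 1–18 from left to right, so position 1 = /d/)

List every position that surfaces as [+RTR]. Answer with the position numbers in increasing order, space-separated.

5 9 10 11 12 13 15 16

From /ḍ/ at 5 rightward: 6 /d/ transparent; 7 /d/ transparent; 8 /d/ transparent; 9 /n/ → [+RTR]; 10 /m/ → [+RTR]; 11 /e/ → [+RTR]; 12 /u/ → [+RTR]; 13 /ḍ/ is itself a trigger — this domain ends here.
From /ḍ/ at 5 leftward: 4 /š/ blocks.
From /ḍ/ at 13 rightward: 14 /d/ transparent; 15 /e/ → [+RTR]; 16 /a/ → [+RTR]; 17 /d/ transparent; 18 /i/ blocks.
From /ḍ/ at 13 leftward: 12 /u/ → [+RTR]; 11 /e/ → [+RTR]; 10 /m/ → [+RTR]; 9 /n/ → [+RTR]; 8 /d/ transparent; 7 /d/ transparent; 6 /d/ transparent; 5 /ḍ/ is itself a trigger — this domain ends here.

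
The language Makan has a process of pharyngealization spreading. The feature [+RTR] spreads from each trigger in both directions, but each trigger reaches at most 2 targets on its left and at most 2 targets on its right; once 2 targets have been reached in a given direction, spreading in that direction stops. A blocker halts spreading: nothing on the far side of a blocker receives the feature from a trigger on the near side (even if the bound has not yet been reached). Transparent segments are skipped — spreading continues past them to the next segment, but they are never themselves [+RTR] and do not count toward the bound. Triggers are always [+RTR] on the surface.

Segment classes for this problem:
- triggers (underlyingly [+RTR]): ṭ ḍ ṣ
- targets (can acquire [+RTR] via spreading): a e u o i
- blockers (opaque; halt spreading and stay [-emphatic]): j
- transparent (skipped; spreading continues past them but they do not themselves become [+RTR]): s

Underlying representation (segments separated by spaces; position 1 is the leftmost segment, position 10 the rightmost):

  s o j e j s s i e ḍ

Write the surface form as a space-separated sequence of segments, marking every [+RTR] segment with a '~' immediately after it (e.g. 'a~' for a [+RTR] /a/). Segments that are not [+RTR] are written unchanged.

From /ḍ/ at 10 rightward: word edge.
From /ḍ/ at 10 leftward: 9 /e/ → [+RTR]; 8 /i/ → [+RTR]; bound reached.
Targets with no active source: positions 2 4 stay [-emphatic].
[+RTR] positions on the surface: 8 9 10.

s o j e j s s i~ e~ ḍ~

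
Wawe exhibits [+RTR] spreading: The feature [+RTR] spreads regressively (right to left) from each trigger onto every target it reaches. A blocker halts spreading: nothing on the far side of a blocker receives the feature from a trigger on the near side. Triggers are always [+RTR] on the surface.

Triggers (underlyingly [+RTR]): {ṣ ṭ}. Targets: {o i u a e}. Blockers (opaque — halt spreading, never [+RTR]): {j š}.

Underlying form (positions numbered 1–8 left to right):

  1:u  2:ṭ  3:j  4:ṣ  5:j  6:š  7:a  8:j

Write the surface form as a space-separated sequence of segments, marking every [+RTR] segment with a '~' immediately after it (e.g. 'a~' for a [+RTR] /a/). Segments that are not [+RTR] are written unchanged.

From /ṭ/ at 2 leftward: 1 /u/ → [+RTR]; word edge.
From /ṣ/ at 4 leftward: 3 /j/ blocks.
Target with no active source: position 7 stays [-emphatic].
[+RTR] positions on the surface: 1 2 4.

u~ ṭ~ j ṣ~ j š a j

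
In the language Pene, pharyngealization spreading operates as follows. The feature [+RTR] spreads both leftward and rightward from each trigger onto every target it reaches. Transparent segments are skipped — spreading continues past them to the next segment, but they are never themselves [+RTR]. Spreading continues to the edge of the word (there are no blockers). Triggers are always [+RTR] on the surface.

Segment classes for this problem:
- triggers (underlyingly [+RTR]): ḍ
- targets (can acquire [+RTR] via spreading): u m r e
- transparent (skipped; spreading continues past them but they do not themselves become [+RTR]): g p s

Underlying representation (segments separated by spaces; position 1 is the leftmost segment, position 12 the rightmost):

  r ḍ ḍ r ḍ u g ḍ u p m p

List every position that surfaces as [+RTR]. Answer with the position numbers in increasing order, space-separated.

From /ḍ/ at 2 rightward: 3 /ḍ/ is itself a trigger — this domain ends here.
From /ḍ/ at 2 leftward: 1 /r/ → [+RTR]; word edge.
From /ḍ/ at 3 rightward: 4 /r/ → [+RTR]; 5 /ḍ/ is itself a trigger — this domain ends here.
From /ḍ/ at 3 leftward: 2 /ḍ/ is itself a trigger — this domain ends here.
From /ḍ/ at 5 rightward: 6 /u/ → [+RTR]; 7 /g/ transparent; 8 /ḍ/ is itself a trigger — this domain ends here.
From /ḍ/ at 5 leftward: 4 /r/ → [+RTR]; 3 /ḍ/ is itself a trigger — this domain ends here.
From /ḍ/ at 8 rightward: 9 /u/ → [+RTR]; 10 /p/ transparent; 11 /m/ → [+RTR]; 12 /p/ transparent; word edge.
From /ḍ/ at 8 leftward: 7 /g/ transparent; 6 /u/ → [+RTR]; 5 /ḍ/ is itself a trigger — this domain ends here.

1 2 3 4 5 6 8 9 11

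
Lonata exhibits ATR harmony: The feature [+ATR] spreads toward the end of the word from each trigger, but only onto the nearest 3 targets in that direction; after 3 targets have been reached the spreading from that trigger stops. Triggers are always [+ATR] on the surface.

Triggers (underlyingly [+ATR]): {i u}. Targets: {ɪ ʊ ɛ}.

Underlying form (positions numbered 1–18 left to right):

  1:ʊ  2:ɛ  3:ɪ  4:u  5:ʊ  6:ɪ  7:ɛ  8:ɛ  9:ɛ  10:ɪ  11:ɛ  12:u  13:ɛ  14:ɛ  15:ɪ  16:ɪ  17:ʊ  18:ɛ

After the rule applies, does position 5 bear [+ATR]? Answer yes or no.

yes

From /u/ at 4 rightward: 5 /ʊ/ → [+ATR]; 6 /ɪ/ → [+ATR]; 7 /ɛ/ → [+ATR]; bound reached.
From /u/ at 12 rightward: 13 /ɛ/ → [+ATR]; 14 /ɛ/ → [+ATR]; 15 /ɪ/ → [+ATR]; bound reached.
Targets with no active source: positions 1 2 3 8 9 10 11 16 17 18 stay [-ATR].
[+ATR] positions on the surface: 4 5 6 7 12 13 14 15.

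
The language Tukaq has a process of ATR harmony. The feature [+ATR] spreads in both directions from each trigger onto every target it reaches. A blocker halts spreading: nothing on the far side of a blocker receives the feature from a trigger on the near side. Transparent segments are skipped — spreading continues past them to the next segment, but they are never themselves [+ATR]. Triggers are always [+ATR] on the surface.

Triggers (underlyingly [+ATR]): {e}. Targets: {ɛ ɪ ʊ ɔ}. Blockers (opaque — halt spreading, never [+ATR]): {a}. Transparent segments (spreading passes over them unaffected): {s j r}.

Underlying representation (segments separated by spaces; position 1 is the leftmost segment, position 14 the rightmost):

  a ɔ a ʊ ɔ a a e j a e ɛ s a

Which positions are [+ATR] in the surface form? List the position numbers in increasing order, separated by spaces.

8 11 12

From /e/ at 8 rightward: 9 /j/ transparent; 10 /a/ blocks.
From /e/ at 8 leftward: 7 /a/ blocks.
From /e/ at 11 rightward: 12 /ɛ/ → [+ATR]; 13 /s/ transparent; 14 /a/ blocks.
From /e/ at 11 leftward: 10 /a/ blocks.
Targets with no active source: positions 2 4 5 stay [-ATR].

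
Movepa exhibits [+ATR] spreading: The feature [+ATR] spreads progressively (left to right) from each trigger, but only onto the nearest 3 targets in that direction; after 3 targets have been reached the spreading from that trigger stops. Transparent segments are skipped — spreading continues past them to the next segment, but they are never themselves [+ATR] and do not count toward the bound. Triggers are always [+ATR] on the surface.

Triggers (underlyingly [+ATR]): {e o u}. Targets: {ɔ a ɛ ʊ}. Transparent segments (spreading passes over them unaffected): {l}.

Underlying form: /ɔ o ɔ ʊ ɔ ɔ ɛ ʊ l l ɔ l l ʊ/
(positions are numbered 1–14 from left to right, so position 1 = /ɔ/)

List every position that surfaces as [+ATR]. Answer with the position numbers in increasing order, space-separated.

From /o/ at 2 rightward: 3 /ɔ/ → [+ATR]; 4 /ʊ/ → [+ATR]; 5 /ɔ/ → [+ATR]; bound reached.
Targets with no active source: positions 1 6 7 8 11 14 stay [-ATR].

2 3 4 5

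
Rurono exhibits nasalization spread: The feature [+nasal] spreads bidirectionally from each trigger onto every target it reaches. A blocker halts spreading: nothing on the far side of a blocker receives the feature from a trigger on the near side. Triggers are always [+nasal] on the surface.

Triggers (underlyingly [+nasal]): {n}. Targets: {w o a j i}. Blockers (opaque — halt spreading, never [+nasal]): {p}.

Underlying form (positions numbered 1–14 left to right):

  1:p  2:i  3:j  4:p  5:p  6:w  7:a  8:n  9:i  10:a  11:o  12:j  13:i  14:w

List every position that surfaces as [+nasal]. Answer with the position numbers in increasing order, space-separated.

6 7 8 9 10 11 12 13 14

From /n/ at 8 rightward: 9 /i/ → [+nasal]; 10 /a/ → [+nasal]; 11 /o/ → [+nasal]; 12 /j/ → [+nasal]; 13 /i/ → [+nasal]; 14 /w/ → [+nasal]; word edge.
From /n/ at 8 leftward: 7 /a/ → [+nasal]; 6 /w/ → [+nasal]; 5 /p/ blocks.
Targets with no active source: positions 2 3 stay [-nasal].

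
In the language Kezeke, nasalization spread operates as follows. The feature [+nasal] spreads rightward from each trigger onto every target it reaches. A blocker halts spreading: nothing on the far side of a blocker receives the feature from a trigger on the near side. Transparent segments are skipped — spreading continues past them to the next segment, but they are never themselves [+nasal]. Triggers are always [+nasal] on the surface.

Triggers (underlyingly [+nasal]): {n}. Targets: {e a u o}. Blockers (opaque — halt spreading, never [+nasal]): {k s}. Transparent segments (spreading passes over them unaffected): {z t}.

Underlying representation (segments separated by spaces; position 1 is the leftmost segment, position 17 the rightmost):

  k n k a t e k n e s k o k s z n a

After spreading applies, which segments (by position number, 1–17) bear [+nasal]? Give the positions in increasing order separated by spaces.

2 8 9 16 17

From /n/ at 2 rightward: 3 /k/ blocks.
From /n/ at 8 rightward: 9 /e/ → [+nasal]; 10 /s/ blocks.
From /n/ at 16 rightward: 17 /a/ → [+nasal]; word edge.
Targets with no active source: positions 4 6 12 stay [-nasal].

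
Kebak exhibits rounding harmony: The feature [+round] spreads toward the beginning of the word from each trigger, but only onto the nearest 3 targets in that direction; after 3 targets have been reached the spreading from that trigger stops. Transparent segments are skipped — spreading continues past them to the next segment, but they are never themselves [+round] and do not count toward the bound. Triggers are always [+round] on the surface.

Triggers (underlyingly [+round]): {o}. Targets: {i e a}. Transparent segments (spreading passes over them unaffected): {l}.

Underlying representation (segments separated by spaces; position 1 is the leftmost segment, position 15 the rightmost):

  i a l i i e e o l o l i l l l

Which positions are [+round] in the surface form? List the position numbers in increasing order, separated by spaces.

From /o/ at 8 leftward: 7 /e/ → [+round]; 6 /e/ → [+round]; 5 /i/ → [+round]; bound reached.
From /o/ at 10 leftward: 9 /l/ transparent; 8 /o/ is itself a trigger — this domain ends here.
Targets with no active source: positions 1 2 4 12 stay [-round].

5 6 7 8 10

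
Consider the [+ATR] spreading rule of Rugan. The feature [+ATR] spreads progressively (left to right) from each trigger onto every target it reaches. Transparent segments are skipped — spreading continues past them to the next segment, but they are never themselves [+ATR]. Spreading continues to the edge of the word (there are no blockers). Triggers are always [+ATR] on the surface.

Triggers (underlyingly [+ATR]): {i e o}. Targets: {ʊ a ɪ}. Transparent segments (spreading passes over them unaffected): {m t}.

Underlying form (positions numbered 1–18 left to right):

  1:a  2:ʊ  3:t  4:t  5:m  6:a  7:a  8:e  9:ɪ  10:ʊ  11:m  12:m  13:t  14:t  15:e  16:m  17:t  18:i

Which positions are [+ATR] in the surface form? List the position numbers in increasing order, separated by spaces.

From /e/ at 8 rightward: 9 /ɪ/ → [+ATR]; 10 /ʊ/ → [+ATR]; 11 /m/ transparent; 12 /m/ transparent; 13 /t/ transparent; 14 /t/ transparent; 15 /e/ is itself a trigger — this domain ends here.
From /e/ at 15 rightward: 16 /m/ transparent; 17 /t/ transparent; 18 /i/ is itself a trigger — this domain ends here.
From /i/ at 18 rightward: word edge.
Targets with no active source: positions 1 2 6 7 stay [-ATR].

8 9 10 15 18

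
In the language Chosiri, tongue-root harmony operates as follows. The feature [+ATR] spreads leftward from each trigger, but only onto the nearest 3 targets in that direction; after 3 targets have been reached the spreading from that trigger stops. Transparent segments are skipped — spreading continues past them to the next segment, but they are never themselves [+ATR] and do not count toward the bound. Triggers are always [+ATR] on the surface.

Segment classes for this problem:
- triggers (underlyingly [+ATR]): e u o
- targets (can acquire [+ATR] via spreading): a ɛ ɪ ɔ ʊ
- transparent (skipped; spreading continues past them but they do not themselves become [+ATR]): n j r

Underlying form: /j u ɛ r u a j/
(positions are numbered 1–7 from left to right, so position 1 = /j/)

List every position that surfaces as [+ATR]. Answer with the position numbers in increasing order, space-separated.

2 3 5

From /u/ at 2 leftward: 1 /j/ transparent; word edge.
From /u/ at 5 leftward: 4 /r/ transparent; 3 /ɛ/ → [+ATR]; 2 /u/ is itself a trigger — this domain ends here.
Target with no active source: position 6 stays [-ATR].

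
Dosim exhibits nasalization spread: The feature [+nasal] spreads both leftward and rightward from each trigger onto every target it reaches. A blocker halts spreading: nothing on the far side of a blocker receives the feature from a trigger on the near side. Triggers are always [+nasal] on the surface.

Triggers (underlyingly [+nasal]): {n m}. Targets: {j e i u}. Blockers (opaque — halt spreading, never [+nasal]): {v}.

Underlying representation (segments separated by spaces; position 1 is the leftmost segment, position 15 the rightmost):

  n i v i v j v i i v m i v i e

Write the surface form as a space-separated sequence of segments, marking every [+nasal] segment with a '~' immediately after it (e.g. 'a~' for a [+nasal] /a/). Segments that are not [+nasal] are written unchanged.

From /n/ at 1 rightward: 2 /i/ → [+nasal]; 3 /v/ blocks.
From /n/ at 1 leftward: word edge.
From /m/ at 11 rightward: 12 /i/ → [+nasal]; 13 /v/ blocks.
From /m/ at 11 leftward: 10 /v/ blocks.
Targets with no active source: positions 4 6 8 9 14 15 stay [-nasal].
[+nasal] positions on the surface: 1 2 11 12.

n~ i~ v i v j v i i v m~ i~ v i e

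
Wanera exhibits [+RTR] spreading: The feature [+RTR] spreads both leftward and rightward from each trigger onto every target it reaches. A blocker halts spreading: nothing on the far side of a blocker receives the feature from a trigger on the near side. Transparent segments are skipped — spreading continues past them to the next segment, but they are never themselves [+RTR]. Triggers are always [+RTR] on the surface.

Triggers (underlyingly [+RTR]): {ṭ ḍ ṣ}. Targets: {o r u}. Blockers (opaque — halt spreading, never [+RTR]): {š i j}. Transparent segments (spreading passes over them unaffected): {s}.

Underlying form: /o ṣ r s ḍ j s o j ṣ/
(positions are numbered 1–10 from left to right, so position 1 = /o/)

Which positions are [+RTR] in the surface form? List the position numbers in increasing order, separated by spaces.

1 2 3 5 10

From /ṣ/ at 2 rightward: 3 /r/ → [+RTR]; 4 /s/ transparent; 5 /ḍ/ is itself a trigger — this domain ends here.
From /ṣ/ at 2 leftward: 1 /o/ → [+RTR]; word edge.
From /ḍ/ at 5 rightward: 6 /j/ blocks.
From /ḍ/ at 5 leftward: 4 /s/ transparent; 3 /r/ → [+RTR]; 2 /ṣ/ is itself a trigger — this domain ends here.
From /ṣ/ at 10 rightward: word edge.
From /ṣ/ at 10 leftward: 9 /j/ blocks.
Target with no active source: position 8 stays [-emphatic].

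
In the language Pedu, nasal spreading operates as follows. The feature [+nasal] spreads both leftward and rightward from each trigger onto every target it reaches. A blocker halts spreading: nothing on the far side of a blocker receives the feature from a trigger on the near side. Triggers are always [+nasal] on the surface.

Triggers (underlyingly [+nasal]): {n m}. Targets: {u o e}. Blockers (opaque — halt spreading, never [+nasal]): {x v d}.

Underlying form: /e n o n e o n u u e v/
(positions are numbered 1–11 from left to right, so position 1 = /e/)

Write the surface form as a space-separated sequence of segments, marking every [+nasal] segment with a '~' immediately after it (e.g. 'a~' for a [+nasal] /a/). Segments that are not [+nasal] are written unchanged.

e~ n~ o~ n~ e~ o~ n~ u~ u~ e~ v

From /n/ at 2 rightward: 3 /o/ → [+nasal]; 4 /n/ is itself a trigger — this domain ends here.
From /n/ at 2 leftward: 1 /e/ → [+nasal]; word edge.
From /n/ at 4 rightward: 5 /e/ → [+nasal]; 6 /o/ → [+nasal]; 7 /n/ is itself a trigger — this domain ends here.
From /n/ at 4 leftward: 3 /o/ → [+nasal]; 2 /n/ is itself a trigger — this domain ends here.
From /n/ at 7 rightward: 8 /u/ → [+nasal]; 9 /u/ → [+nasal]; 10 /e/ → [+nasal]; 11 /v/ blocks.
From /n/ at 7 leftward: 6 /o/ → [+nasal]; 5 /e/ → [+nasal]; 4 /n/ is itself a trigger — this domain ends here.
[+nasal] positions on the surface: 1 2 3 4 5 6 7 8 9 10.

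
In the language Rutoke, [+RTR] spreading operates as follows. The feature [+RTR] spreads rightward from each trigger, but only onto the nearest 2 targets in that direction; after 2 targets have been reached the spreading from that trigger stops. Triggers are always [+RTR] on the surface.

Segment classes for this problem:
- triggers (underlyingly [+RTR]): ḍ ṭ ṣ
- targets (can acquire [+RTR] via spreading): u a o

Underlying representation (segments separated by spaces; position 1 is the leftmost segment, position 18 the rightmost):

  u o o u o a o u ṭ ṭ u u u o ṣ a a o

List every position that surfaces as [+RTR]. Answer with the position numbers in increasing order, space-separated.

9 10 11 12 15 16 17

From /ṭ/ at 9 rightward: 10 /ṭ/ is itself a trigger — this domain ends here.
From /ṭ/ at 10 rightward: 11 /u/ → [+RTR]; 12 /u/ → [+RTR]; bound reached.
From /ṣ/ at 15 rightward: 16 /a/ → [+RTR]; 17 /a/ → [+RTR]; bound reached.
Targets with no active source: positions 1 2 3 4 5 6 7 8 13 14 18 stay [-emphatic].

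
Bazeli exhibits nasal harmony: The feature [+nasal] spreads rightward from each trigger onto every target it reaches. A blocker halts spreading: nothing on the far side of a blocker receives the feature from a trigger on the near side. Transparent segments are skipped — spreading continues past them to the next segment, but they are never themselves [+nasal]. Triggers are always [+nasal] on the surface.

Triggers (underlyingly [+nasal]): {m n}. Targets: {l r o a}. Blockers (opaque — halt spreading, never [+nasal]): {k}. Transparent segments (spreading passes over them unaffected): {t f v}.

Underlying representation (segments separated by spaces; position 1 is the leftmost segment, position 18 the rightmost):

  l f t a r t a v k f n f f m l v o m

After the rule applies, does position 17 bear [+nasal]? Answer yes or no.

From /n/ at 11 rightward: 12 /f/ transparent; 13 /f/ transparent; 14 /m/ is itself a trigger — this domain ends here.
From /m/ at 14 rightward: 15 /l/ → [+nasal]; 16 /v/ transparent; 17 /o/ → [+nasal]; 18 /m/ is itself a trigger — this domain ends here.
From /m/ at 18 rightward: word edge.
Targets with no active source: positions 1 4 5 7 stay [-nasal].
[+nasal] positions on the surface: 11 14 15 17 18.

yes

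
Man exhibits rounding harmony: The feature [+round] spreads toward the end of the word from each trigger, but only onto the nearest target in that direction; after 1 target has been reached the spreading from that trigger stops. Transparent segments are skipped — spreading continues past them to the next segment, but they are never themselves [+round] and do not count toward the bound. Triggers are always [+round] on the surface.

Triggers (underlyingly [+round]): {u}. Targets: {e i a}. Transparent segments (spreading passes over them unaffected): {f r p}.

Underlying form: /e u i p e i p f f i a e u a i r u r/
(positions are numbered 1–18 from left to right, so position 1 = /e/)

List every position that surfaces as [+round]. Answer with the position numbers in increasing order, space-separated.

2 3 13 14 17

From /u/ at 2 rightward: 3 /i/ → [+round]; bound reached.
From /u/ at 13 rightward: 14 /a/ → [+round]; bound reached.
From /u/ at 17 rightward: 18 /r/ transparent; word edge.
Targets with no active source: positions 1 5 6 10 11 12 15 stay [-round].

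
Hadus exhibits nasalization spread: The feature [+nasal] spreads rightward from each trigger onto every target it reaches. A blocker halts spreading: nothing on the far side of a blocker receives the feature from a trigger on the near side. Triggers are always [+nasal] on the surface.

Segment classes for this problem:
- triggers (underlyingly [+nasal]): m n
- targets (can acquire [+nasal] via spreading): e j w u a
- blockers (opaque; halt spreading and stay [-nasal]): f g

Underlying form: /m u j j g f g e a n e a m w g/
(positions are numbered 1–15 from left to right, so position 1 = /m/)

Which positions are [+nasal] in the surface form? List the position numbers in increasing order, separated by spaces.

From /m/ at 1 rightward: 2 /u/ → [+nasal]; 3 /j/ → [+nasal]; 4 /j/ → [+nasal]; 5 /g/ blocks.
From /n/ at 10 rightward: 11 /e/ → [+nasal]; 12 /a/ → [+nasal]; 13 /m/ is itself a trigger — this domain ends here.
From /m/ at 13 rightward: 14 /w/ → [+nasal]; 15 /g/ blocks.
Targets with no active source: positions 8 9 stay [-nasal].

1 2 3 4 10 11 12 13 14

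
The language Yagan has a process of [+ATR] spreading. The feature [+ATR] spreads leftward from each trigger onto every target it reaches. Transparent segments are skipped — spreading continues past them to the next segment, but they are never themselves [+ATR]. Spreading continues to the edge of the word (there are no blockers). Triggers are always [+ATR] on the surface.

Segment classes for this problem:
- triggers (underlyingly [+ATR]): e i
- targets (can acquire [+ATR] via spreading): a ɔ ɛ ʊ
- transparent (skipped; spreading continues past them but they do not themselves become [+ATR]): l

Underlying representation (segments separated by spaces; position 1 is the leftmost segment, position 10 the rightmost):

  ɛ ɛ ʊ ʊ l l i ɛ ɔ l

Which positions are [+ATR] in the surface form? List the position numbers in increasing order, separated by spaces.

1 2 3 4 7

From /i/ at 7 leftward: 6 /l/ transparent; 5 /l/ transparent; 4 /ʊ/ → [+ATR]; 3 /ʊ/ → [+ATR]; 2 /ɛ/ → [+ATR]; 1 /ɛ/ → [+ATR]; word edge.
Targets with no active source: positions 8 9 stay [-ATR].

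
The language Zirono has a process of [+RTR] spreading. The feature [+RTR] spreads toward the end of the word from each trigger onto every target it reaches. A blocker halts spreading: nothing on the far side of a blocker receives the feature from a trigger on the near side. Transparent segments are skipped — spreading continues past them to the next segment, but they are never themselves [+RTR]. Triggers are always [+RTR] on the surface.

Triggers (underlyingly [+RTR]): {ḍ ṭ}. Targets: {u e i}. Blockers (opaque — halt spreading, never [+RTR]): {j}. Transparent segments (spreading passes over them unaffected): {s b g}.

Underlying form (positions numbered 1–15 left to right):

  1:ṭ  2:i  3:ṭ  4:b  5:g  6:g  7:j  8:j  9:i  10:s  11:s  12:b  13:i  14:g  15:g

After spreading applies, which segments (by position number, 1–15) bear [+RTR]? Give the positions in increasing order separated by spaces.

From /ṭ/ at 1 rightward: 2 /i/ → [+RTR]; 3 /ṭ/ is itself a trigger — this domain ends here.
From /ṭ/ at 3 rightward: 4 /b/ transparent; 5 /g/ transparent; 6 /g/ transparent; 7 /j/ blocks.
Targets with no active source: positions 9 13 stay [-emphatic].

1 2 3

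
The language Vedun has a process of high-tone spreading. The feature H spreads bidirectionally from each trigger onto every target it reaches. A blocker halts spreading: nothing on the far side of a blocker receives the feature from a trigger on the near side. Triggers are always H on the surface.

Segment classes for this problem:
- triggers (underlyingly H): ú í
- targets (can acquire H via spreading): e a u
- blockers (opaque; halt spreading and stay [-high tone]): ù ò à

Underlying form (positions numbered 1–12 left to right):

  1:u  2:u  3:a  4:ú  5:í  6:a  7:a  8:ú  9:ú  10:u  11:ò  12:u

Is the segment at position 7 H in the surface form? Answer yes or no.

yes

From /ú/ at 4 rightward: 5 /í/ is itself a trigger — this domain ends here.
From /ú/ at 4 leftward: 3 /a/ → H; 2 /u/ → H; 1 /u/ → H; word edge.
From /í/ at 5 rightward: 6 /a/ → H; 7 /a/ → H; 8 /ú/ is itself a trigger — this domain ends here.
From /í/ at 5 leftward: 4 /ú/ is itself a trigger — this domain ends here.
From /ú/ at 8 rightward: 9 /ú/ is itself a trigger — this domain ends here.
From /ú/ at 8 leftward: 7 /a/ → H; 6 /a/ → H; 5 /í/ is itself a trigger — this domain ends here.
From /ú/ at 9 rightward: 10 /u/ → H; 11 /ò/ blocks.
From /ú/ at 9 leftward: 8 /ú/ is itself a trigger — this domain ends here.
Target with no active source: position 12 stays [-high tone].
H positions on the surface: 1 2 3 4 5 6 7 8 9 10.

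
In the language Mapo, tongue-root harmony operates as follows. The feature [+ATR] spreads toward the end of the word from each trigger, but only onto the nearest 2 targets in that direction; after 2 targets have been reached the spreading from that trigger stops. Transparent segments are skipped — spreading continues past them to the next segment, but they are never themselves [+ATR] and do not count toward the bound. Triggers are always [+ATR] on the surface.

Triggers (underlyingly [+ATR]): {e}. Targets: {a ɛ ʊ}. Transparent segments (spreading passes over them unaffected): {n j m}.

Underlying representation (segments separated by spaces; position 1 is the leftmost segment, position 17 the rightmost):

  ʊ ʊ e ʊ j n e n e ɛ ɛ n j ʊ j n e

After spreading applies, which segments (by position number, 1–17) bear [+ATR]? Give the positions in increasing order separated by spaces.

From /e/ at 3 rightward: 4 /ʊ/ → [+ATR]; 5 /j/ transparent; 6 /n/ transparent; 7 /e/ is itself a trigger — this domain ends here.
From /e/ at 7 rightward: 8 /n/ transparent; 9 /e/ is itself a trigger — this domain ends here.
From /e/ at 9 rightward: 10 /ɛ/ → [+ATR]; 11 /ɛ/ → [+ATR]; bound reached.
From /e/ at 17 rightward: word edge.
Targets with no active source: positions 1 2 14 stay [-ATR].

3 4 7 9 10 11 17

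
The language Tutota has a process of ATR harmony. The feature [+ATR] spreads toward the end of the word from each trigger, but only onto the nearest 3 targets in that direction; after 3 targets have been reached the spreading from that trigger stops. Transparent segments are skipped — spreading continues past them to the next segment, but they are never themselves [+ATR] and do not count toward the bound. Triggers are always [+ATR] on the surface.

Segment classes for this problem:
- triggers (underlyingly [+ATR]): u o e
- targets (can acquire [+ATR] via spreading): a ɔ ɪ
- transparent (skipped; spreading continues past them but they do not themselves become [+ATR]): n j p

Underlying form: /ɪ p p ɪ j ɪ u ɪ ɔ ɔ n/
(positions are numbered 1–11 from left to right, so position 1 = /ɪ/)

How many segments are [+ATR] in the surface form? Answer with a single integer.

4

From /u/ at 7 rightward: 8 /ɪ/ → [+ATR]; 9 /ɔ/ → [+ATR]; 10 /ɔ/ → [+ATR]; bound reached.
Targets with no active source: positions 1 4 6 stay [-ATR].
[+ATR] positions on the surface: 7 8 9 10.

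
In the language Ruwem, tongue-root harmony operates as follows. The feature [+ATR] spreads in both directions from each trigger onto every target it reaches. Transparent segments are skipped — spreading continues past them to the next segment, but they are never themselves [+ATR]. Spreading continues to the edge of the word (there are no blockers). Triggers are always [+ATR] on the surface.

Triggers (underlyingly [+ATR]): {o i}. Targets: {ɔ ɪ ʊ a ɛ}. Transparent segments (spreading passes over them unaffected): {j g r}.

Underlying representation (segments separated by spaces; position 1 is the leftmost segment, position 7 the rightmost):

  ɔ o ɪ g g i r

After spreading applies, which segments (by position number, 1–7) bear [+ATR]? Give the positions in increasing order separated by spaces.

From /o/ at 2 rightward: 3 /ɪ/ → [+ATR]; 4 /g/ transparent; 5 /g/ transparent; 6 /i/ is itself a trigger — this domain ends here.
From /o/ at 2 leftward: 1 /ɔ/ → [+ATR]; word edge.
From /i/ at 6 rightward: 7 /r/ transparent; word edge.
From /i/ at 6 leftward: 5 /g/ transparent; 4 /g/ transparent; 3 /ɪ/ → [+ATR]; 2 /o/ is itself a trigger — this domain ends here.

1 2 3 6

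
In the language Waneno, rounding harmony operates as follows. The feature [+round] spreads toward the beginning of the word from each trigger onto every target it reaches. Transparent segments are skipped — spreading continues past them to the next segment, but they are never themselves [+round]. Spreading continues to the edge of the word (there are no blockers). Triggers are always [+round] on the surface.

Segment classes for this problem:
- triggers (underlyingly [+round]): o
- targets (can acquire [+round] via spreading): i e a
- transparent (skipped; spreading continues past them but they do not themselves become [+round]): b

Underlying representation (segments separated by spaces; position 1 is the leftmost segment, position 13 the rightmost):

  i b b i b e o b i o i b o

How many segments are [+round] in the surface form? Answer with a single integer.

From /o/ at 7 leftward: 6 /e/ → [+round]; 5 /b/ transparent; 4 /i/ → [+round]; 3 /b/ transparent; 2 /b/ transparent; 1 /i/ → [+round]; word edge.
From /o/ at 10 leftward: 9 /i/ → [+round]; 8 /b/ transparent; 7 /o/ is itself a trigger — this domain ends here.
From /o/ at 13 leftward: 12 /b/ transparent; 11 /i/ → [+round]; 10 /o/ is itself a trigger — this domain ends here.
[+round] positions on the surface: 1 4 6 7 9 10 11 13.

8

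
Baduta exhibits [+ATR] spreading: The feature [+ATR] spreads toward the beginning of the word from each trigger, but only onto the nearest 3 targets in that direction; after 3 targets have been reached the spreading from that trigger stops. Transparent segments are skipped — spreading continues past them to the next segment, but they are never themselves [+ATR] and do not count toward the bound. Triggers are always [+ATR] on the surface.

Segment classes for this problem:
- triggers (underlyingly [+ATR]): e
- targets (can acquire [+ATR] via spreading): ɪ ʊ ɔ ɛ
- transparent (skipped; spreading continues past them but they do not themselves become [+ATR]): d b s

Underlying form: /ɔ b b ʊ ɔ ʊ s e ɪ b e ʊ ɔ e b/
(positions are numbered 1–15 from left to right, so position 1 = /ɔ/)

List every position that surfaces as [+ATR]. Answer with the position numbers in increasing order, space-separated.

From /e/ at 8 leftward: 7 /s/ transparent; 6 /ʊ/ → [+ATR]; 5 /ɔ/ → [+ATR]; 4 /ʊ/ → [+ATR]; bound reached.
From /e/ at 11 leftward: 10 /b/ transparent; 9 /ɪ/ → [+ATR]; 8 /e/ is itself a trigger — this domain ends here.
From /e/ at 14 leftward: 13 /ɔ/ → [+ATR]; 12 /ʊ/ → [+ATR]; 11 /e/ is itself a trigger — this domain ends here.
Target with no active source: position 1 stays [-ATR].

4 5 6 8 9 11 12 13 14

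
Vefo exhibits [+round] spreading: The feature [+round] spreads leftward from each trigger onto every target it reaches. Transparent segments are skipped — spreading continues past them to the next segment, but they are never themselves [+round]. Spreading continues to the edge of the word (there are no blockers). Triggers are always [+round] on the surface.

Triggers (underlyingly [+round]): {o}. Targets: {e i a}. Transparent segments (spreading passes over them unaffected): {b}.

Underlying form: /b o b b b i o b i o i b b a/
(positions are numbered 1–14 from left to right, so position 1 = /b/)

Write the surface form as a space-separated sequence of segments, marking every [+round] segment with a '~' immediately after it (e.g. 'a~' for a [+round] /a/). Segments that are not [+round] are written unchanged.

b o~ b b b i~ o~ b i~ o~ i b b a

From /o/ at 2 leftward: 1 /b/ transparent; word edge.
From /o/ at 7 leftward: 6 /i/ → [+round]; 5 /b/ transparent; 4 /b/ transparent; 3 /b/ transparent; 2 /o/ is itself a trigger — this domain ends here.
From /o/ at 10 leftward: 9 /i/ → [+round]; 8 /b/ transparent; 7 /o/ is itself a trigger — this domain ends here.
Targets with no active source: positions 11 14 stay [-round].
[+round] positions on the surface: 2 6 7 9 10.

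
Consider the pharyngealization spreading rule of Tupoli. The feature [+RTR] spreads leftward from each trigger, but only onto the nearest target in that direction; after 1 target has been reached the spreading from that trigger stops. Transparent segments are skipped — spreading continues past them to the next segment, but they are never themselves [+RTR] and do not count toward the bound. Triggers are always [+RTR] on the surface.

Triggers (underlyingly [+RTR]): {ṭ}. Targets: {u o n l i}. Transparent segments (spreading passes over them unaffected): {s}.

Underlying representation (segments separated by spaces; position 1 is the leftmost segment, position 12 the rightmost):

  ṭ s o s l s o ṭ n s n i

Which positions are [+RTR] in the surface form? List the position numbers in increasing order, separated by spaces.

From /ṭ/ at 1 leftward: word edge.
From /ṭ/ at 8 leftward: 7 /o/ → [+RTR]; bound reached.
Targets with no active source: positions 3 5 9 11 12 stay [-emphatic].

1 7 8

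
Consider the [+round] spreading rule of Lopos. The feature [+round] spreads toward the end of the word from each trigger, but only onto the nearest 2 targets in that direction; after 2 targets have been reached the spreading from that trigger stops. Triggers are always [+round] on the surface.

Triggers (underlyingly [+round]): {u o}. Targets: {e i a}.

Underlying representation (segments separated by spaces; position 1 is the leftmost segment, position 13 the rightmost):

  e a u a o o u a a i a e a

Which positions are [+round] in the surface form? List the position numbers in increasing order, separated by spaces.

3 4 5 6 7 8 9

From /u/ at 3 rightward: 4 /a/ → [+round]; 5 /o/ is itself a trigger — this domain ends here.
From /o/ at 5 rightward: 6 /o/ is itself a trigger — this domain ends here.
From /o/ at 6 rightward: 7 /u/ is itself a trigger — this domain ends here.
From /u/ at 7 rightward: 8 /a/ → [+round]; 9 /a/ → [+round]; bound reached.
Targets with no active source: positions 1 2 10 11 12 13 stay [-round].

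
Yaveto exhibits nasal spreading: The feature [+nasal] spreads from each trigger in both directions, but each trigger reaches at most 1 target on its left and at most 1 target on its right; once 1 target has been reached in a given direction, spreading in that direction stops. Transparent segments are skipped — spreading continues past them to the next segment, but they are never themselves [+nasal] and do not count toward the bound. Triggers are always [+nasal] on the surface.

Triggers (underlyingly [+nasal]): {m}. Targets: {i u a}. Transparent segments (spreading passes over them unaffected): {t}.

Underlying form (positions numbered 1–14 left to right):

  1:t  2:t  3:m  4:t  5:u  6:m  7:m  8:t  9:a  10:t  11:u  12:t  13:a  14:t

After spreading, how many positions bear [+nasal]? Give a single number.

5

From /m/ at 3 rightward: 4 /t/ transparent; 5 /u/ → [+nasal]; bound reached.
From /m/ at 3 leftward: 2 /t/ transparent; 1 /t/ transparent; word edge.
From /m/ at 6 rightward: 7 /m/ is itself a trigger — this domain ends here.
From /m/ at 6 leftward: 5 /u/ → [+nasal]; bound reached.
From /m/ at 7 rightward: 8 /t/ transparent; 9 /a/ → [+nasal]; bound reached.
From /m/ at 7 leftward: 6 /m/ is itself a trigger — this domain ends here.
Targets with no active source: positions 11 13 stay [-nasal].
[+nasal] positions on the surface: 3 5 6 7 9.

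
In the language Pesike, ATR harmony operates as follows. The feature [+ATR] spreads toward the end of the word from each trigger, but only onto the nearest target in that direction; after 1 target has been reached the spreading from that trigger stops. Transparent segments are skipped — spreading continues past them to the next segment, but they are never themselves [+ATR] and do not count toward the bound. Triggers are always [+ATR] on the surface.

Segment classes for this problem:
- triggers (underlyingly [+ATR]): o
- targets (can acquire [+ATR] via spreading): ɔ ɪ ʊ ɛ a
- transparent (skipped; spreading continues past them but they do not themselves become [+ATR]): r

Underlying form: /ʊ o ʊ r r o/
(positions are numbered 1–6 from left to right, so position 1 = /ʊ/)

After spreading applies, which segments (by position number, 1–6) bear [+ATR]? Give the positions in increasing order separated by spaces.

2 3 6

From /o/ at 2 rightward: 3 /ʊ/ → [+ATR]; bound reached.
From /o/ at 6 rightward: word edge.
Target with no active source: position 1 stays [-ATR].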